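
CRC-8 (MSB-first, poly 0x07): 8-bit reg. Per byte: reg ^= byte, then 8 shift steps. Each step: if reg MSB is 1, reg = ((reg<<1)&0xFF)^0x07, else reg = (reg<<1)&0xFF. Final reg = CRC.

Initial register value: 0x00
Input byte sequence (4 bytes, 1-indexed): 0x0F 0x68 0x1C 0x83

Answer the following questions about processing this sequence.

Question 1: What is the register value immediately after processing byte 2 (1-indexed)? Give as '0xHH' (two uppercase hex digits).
After byte 1 (0x0F): reg=0x2D
After byte 2 (0x68): reg=0xDC

Answer: 0xDC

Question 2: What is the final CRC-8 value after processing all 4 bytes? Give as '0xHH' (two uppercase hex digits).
Answer: 0x6D

Derivation:
After byte 1 (0x0F): reg=0x2D
After byte 2 (0x68): reg=0xDC
After byte 3 (0x1C): reg=0x4E
After byte 4 (0x83): reg=0x6D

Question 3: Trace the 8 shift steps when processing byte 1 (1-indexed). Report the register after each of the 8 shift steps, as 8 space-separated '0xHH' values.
Answer: 0x1E 0x3C 0x78 0xF0 0xE7 0xC9 0x95 0x2D

Derivation:
Register before byte 1: 0x00
After XOR with byte 0x0F: 0x0F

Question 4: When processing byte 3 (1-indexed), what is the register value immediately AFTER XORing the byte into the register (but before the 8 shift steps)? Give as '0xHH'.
Answer: 0xC0

Derivation:
Register before byte 3: 0xDC
Byte 3: 0x1C
0xDC XOR 0x1C = 0xC0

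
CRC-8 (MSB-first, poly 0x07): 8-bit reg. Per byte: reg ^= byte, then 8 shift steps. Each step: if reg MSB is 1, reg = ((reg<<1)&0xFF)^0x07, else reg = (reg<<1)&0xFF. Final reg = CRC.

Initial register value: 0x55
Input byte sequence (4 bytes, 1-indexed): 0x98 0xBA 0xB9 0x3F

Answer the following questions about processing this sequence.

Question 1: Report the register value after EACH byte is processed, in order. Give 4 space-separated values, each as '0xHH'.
0x6D 0x2B 0xF7 0x76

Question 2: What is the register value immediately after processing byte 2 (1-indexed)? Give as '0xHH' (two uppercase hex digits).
After byte 1 (0x98): reg=0x6D
After byte 2 (0xBA): reg=0x2B

Answer: 0x2B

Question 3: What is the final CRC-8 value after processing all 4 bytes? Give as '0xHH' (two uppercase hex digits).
After byte 1 (0x98): reg=0x6D
After byte 2 (0xBA): reg=0x2B
After byte 3 (0xB9): reg=0xF7
After byte 4 (0x3F): reg=0x76

Answer: 0x76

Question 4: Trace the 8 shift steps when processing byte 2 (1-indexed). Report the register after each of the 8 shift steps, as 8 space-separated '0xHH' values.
After byte 1 (0x98): reg=0x6D
Register before byte 2: 0x6D
After XOR with byte 0xBA: 0xD7

Answer: 0xA9 0x55 0xAA 0x53 0xA6 0x4B 0x96 0x2B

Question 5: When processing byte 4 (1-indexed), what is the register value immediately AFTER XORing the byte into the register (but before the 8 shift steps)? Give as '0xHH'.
Register before byte 4: 0xF7
Byte 4: 0x3F
0xF7 XOR 0x3F = 0xC8

Answer: 0xC8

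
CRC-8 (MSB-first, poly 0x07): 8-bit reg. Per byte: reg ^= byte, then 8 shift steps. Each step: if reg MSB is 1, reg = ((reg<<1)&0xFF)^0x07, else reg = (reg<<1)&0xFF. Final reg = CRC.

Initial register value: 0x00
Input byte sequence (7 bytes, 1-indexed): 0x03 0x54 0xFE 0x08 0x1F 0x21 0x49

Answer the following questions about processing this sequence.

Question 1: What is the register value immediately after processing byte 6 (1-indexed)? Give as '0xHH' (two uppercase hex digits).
After byte 1 (0x03): reg=0x09
After byte 2 (0x54): reg=0x94
After byte 3 (0xFE): reg=0x11
After byte 4 (0x08): reg=0x4F
After byte 5 (0x1F): reg=0xB7
After byte 6 (0x21): reg=0xEB

Answer: 0xEB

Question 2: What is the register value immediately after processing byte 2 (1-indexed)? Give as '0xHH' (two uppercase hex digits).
Answer: 0x94

Derivation:
After byte 1 (0x03): reg=0x09
After byte 2 (0x54): reg=0x94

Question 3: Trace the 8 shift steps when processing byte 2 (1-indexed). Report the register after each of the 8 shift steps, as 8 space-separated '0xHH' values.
After byte 1 (0x03): reg=0x09
Register before byte 2: 0x09
After XOR with byte 0x54: 0x5D

Answer: 0xBA 0x73 0xE6 0xCB 0x91 0x25 0x4A 0x94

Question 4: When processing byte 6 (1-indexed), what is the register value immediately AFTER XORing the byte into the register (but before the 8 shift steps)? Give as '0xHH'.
Register before byte 6: 0xB7
Byte 6: 0x21
0xB7 XOR 0x21 = 0x96

Answer: 0x96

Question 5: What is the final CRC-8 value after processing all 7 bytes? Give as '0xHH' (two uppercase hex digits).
After byte 1 (0x03): reg=0x09
After byte 2 (0x54): reg=0x94
After byte 3 (0xFE): reg=0x11
After byte 4 (0x08): reg=0x4F
After byte 5 (0x1F): reg=0xB7
After byte 6 (0x21): reg=0xEB
After byte 7 (0x49): reg=0x67

Answer: 0x67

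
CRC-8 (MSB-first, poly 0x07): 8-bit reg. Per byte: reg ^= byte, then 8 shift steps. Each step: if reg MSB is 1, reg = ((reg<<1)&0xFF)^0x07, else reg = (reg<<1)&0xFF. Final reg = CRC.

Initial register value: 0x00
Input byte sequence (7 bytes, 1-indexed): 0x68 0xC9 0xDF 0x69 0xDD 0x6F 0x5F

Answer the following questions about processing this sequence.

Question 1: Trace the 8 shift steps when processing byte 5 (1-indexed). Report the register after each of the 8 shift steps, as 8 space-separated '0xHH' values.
After byte 1 (0x68): reg=0x1F
After byte 2 (0xC9): reg=0x2C
After byte 3 (0xDF): reg=0xD7
After byte 4 (0x69): reg=0x33
Register before byte 5: 0x33
After XOR with byte 0xDD: 0xEE

Answer: 0xDB 0xB1 0x65 0xCA 0x93 0x21 0x42 0x84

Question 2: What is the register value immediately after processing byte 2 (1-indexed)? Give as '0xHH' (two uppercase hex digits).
Answer: 0x2C

Derivation:
After byte 1 (0x68): reg=0x1F
After byte 2 (0xC9): reg=0x2C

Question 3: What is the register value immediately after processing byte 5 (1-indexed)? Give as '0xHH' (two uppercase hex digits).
Answer: 0x84

Derivation:
After byte 1 (0x68): reg=0x1F
After byte 2 (0xC9): reg=0x2C
After byte 3 (0xDF): reg=0xD7
After byte 4 (0x69): reg=0x33
After byte 5 (0xDD): reg=0x84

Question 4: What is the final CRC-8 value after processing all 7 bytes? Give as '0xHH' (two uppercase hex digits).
After byte 1 (0x68): reg=0x1F
After byte 2 (0xC9): reg=0x2C
After byte 3 (0xDF): reg=0xD7
After byte 4 (0x69): reg=0x33
After byte 5 (0xDD): reg=0x84
After byte 6 (0x6F): reg=0x9F
After byte 7 (0x5F): reg=0x4E

Answer: 0x4E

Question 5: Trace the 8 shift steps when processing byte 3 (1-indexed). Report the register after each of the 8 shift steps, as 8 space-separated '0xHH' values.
After byte 1 (0x68): reg=0x1F
After byte 2 (0xC9): reg=0x2C
Register before byte 3: 0x2C
After XOR with byte 0xDF: 0xF3

Answer: 0xE1 0xC5 0x8D 0x1D 0x3A 0x74 0xE8 0xD7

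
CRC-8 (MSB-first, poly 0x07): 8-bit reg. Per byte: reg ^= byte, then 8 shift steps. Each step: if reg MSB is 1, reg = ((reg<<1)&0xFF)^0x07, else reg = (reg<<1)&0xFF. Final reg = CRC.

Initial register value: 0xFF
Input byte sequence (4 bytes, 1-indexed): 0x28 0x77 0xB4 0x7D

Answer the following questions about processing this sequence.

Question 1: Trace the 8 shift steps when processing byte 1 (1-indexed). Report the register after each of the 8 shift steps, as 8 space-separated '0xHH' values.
Answer: 0xA9 0x55 0xAA 0x53 0xA6 0x4B 0x96 0x2B

Derivation:
Register before byte 1: 0xFF
After XOR with byte 0x28: 0xD7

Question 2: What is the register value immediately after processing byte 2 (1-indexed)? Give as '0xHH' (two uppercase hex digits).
After byte 1 (0x28): reg=0x2B
After byte 2 (0x77): reg=0x93

Answer: 0x93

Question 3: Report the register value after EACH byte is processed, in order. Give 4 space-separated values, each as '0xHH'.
0x2B 0x93 0xF5 0xB1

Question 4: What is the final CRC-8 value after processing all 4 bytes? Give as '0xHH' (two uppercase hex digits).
Answer: 0xB1

Derivation:
After byte 1 (0x28): reg=0x2B
After byte 2 (0x77): reg=0x93
After byte 3 (0xB4): reg=0xF5
After byte 4 (0x7D): reg=0xB1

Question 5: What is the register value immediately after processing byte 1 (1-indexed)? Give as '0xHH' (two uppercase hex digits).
Answer: 0x2B

Derivation:
After byte 1 (0x28): reg=0x2B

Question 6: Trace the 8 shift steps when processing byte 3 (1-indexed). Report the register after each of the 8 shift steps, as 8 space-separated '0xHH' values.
Answer: 0x4E 0x9C 0x3F 0x7E 0xFC 0xFF 0xF9 0xF5

Derivation:
After byte 1 (0x28): reg=0x2B
After byte 2 (0x77): reg=0x93
Register before byte 3: 0x93
After XOR with byte 0xB4: 0x27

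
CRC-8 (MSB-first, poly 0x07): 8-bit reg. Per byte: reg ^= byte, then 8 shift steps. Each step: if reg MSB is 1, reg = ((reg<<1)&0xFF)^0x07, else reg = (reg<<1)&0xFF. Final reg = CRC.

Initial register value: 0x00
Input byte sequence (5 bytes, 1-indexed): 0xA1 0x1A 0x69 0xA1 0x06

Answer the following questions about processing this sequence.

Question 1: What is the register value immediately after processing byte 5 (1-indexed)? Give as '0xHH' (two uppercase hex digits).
After byte 1 (0xA1): reg=0x6E
After byte 2 (0x1A): reg=0x4B
After byte 3 (0x69): reg=0xEE
After byte 4 (0xA1): reg=0xEA
After byte 5 (0x06): reg=0x8A

Answer: 0x8A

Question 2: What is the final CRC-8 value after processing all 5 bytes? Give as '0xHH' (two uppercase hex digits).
Answer: 0x8A

Derivation:
After byte 1 (0xA1): reg=0x6E
After byte 2 (0x1A): reg=0x4B
After byte 3 (0x69): reg=0xEE
After byte 4 (0xA1): reg=0xEA
After byte 5 (0x06): reg=0x8A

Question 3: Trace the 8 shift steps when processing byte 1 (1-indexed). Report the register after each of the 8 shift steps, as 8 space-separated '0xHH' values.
Register before byte 1: 0x00
After XOR with byte 0xA1: 0xA1

Answer: 0x45 0x8A 0x13 0x26 0x4C 0x98 0x37 0x6E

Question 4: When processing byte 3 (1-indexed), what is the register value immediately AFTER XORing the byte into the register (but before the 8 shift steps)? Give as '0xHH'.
Register before byte 3: 0x4B
Byte 3: 0x69
0x4B XOR 0x69 = 0x22

Answer: 0x22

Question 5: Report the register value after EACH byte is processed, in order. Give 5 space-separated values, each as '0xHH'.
0x6E 0x4B 0xEE 0xEA 0x8A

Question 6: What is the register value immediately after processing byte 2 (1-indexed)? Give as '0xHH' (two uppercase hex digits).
Answer: 0x4B

Derivation:
After byte 1 (0xA1): reg=0x6E
After byte 2 (0x1A): reg=0x4B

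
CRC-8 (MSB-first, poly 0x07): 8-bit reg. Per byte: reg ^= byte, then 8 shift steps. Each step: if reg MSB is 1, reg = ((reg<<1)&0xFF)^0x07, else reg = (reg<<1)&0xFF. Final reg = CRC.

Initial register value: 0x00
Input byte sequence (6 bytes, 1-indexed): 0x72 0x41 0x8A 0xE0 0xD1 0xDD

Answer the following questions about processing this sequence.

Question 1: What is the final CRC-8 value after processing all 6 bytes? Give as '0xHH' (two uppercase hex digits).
After byte 1 (0x72): reg=0x59
After byte 2 (0x41): reg=0x48
After byte 3 (0x8A): reg=0x40
After byte 4 (0xE0): reg=0x69
After byte 5 (0xD1): reg=0x21
After byte 6 (0xDD): reg=0xFA

Answer: 0xFA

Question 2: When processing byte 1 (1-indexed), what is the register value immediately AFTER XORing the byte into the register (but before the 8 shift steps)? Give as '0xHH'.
Answer: 0x72

Derivation:
Register before byte 1: 0x00
Byte 1: 0x72
0x00 XOR 0x72 = 0x72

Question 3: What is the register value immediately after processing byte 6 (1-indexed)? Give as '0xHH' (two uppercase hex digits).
After byte 1 (0x72): reg=0x59
After byte 2 (0x41): reg=0x48
After byte 3 (0x8A): reg=0x40
After byte 4 (0xE0): reg=0x69
After byte 5 (0xD1): reg=0x21
After byte 6 (0xDD): reg=0xFA

Answer: 0xFA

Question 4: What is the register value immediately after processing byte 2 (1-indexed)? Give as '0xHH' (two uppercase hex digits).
After byte 1 (0x72): reg=0x59
After byte 2 (0x41): reg=0x48

Answer: 0x48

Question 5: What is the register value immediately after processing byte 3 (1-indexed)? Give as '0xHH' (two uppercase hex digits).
Answer: 0x40

Derivation:
After byte 1 (0x72): reg=0x59
After byte 2 (0x41): reg=0x48
After byte 3 (0x8A): reg=0x40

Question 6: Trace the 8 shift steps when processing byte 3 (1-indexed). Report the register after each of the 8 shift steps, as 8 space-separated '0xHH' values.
Answer: 0x83 0x01 0x02 0x04 0x08 0x10 0x20 0x40

Derivation:
After byte 1 (0x72): reg=0x59
After byte 2 (0x41): reg=0x48
Register before byte 3: 0x48
After XOR with byte 0x8A: 0xC2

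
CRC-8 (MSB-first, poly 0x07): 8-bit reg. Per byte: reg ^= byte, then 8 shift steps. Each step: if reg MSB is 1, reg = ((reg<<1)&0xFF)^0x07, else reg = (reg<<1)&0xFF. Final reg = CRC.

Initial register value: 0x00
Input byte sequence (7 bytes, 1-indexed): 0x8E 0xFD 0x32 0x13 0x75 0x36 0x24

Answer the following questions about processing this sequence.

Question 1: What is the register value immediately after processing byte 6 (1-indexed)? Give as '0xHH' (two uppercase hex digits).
Answer: 0x53

Derivation:
After byte 1 (0x8E): reg=0xA3
After byte 2 (0xFD): reg=0x9D
After byte 3 (0x32): reg=0x44
After byte 4 (0x13): reg=0xA2
After byte 5 (0x75): reg=0x2B
After byte 6 (0x36): reg=0x53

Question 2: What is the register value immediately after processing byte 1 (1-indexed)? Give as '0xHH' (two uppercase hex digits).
Answer: 0xA3

Derivation:
After byte 1 (0x8E): reg=0xA3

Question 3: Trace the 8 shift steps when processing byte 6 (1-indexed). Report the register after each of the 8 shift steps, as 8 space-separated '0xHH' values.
Answer: 0x3A 0x74 0xE8 0xD7 0xA9 0x55 0xAA 0x53

Derivation:
After byte 1 (0x8E): reg=0xA3
After byte 2 (0xFD): reg=0x9D
After byte 3 (0x32): reg=0x44
After byte 4 (0x13): reg=0xA2
After byte 5 (0x75): reg=0x2B
Register before byte 6: 0x2B
After XOR with byte 0x36: 0x1D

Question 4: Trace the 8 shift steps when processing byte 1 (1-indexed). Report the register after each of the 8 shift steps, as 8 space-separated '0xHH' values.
Answer: 0x1B 0x36 0x6C 0xD8 0xB7 0x69 0xD2 0xA3

Derivation:
Register before byte 1: 0x00
After XOR with byte 0x8E: 0x8E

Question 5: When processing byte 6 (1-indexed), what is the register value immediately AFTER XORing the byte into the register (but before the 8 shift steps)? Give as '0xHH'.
Answer: 0x1D

Derivation:
Register before byte 6: 0x2B
Byte 6: 0x36
0x2B XOR 0x36 = 0x1D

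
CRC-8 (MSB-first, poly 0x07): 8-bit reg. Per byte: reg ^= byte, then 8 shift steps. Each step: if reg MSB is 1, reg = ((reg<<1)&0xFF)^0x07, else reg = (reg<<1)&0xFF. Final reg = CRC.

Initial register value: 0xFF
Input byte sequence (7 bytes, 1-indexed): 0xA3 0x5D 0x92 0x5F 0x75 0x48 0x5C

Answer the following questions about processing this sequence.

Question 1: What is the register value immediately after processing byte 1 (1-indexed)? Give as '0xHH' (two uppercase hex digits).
After byte 1 (0xA3): reg=0x93

Answer: 0x93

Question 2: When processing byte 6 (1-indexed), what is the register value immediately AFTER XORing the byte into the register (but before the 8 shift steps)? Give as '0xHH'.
Register before byte 6: 0x92
Byte 6: 0x48
0x92 XOR 0x48 = 0xDA

Answer: 0xDA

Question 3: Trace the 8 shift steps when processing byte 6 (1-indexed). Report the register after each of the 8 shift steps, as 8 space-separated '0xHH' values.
Answer: 0xB3 0x61 0xC2 0x83 0x01 0x02 0x04 0x08

Derivation:
After byte 1 (0xA3): reg=0x93
After byte 2 (0x5D): reg=0x64
After byte 3 (0x92): reg=0xCC
After byte 4 (0x5F): reg=0xF0
After byte 5 (0x75): reg=0x92
Register before byte 6: 0x92
After XOR with byte 0x48: 0xDA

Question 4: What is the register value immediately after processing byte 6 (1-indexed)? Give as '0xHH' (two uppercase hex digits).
Answer: 0x08

Derivation:
After byte 1 (0xA3): reg=0x93
After byte 2 (0x5D): reg=0x64
After byte 3 (0x92): reg=0xCC
After byte 4 (0x5F): reg=0xF0
After byte 5 (0x75): reg=0x92
After byte 6 (0x48): reg=0x08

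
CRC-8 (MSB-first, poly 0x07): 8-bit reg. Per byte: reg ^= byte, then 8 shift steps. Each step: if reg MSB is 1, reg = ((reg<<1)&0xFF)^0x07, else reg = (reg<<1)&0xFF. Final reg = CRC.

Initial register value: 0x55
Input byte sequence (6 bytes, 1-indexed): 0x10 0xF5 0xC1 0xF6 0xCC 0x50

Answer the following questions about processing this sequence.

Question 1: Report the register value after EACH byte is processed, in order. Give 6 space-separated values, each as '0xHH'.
0xDC 0xDF 0x5A 0x4D 0x8E 0x14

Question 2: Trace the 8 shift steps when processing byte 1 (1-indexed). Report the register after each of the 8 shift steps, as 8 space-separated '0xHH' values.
Answer: 0x8A 0x13 0x26 0x4C 0x98 0x37 0x6E 0xDC

Derivation:
Register before byte 1: 0x55
After XOR with byte 0x10: 0x45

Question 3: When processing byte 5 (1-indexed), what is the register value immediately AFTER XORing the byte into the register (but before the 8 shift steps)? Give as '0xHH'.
Answer: 0x81

Derivation:
Register before byte 5: 0x4D
Byte 5: 0xCC
0x4D XOR 0xCC = 0x81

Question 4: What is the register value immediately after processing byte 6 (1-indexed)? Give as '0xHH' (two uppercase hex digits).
Answer: 0x14

Derivation:
After byte 1 (0x10): reg=0xDC
After byte 2 (0xF5): reg=0xDF
After byte 3 (0xC1): reg=0x5A
After byte 4 (0xF6): reg=0x4D
After byte 5 (0xCC): reg=0x8E
After byte 6 (0x50): reg=0x14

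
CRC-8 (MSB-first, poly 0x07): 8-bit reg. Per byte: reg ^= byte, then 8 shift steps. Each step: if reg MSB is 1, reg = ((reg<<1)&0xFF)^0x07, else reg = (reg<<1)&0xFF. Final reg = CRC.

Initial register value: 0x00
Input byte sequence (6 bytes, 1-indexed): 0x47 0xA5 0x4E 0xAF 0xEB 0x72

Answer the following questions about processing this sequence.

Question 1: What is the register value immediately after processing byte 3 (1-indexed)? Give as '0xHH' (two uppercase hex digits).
After byte 1 (0x47): reg=0xD2
After byte 2 (0xA5): reg=0x42
After byte 3 (0x4E): reg=0x24

Answer: 0x24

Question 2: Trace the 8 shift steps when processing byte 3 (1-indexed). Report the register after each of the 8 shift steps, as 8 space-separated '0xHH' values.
After byte 1 (0x47): reg=0xD2
After byte 2 (0xA5): reg=0x42
Register before byte 3: 0x42
After XOR with byte 0x4E: 0x0C

Answer: 0x18 0x30 0x60 0xC0 0x87 0x09 0x12 0x24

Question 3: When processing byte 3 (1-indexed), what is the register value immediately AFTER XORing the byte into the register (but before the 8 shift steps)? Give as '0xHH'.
Answer: 0x0C

Derivation:
Register before byte 3: 0x42
Byte 3: 0x4E
0x42 XOR 0x4E = 0x0C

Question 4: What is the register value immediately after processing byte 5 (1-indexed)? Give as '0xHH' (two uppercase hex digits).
Answer: 0xBE

Derivation:
After byte 1 (0x47): reg=0xD2
After byte 2 (0xA5): reg=0x42
After byte 3 (0x4E): reg=0x24
After byte 4 (0xAF): reg=0xB8
After byte 5 (0xEB): reg=0xBE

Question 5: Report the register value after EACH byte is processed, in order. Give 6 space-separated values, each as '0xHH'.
0xD2 0x42 0x24 0xB8 0xBE 0x6A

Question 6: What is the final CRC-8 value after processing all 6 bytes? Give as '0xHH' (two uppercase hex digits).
After byte 1 (0x47): reg=0xD2
After byte 2 (0xA5): reg=0x42
After byte 3 (0x4E): reg=0x24
After byte 4 (0xAF): reg=0xB8
After byte 5 (0xEB): reg=0xBE
After byte 6 (0x72): reg=0x6A

Answer: 0x6A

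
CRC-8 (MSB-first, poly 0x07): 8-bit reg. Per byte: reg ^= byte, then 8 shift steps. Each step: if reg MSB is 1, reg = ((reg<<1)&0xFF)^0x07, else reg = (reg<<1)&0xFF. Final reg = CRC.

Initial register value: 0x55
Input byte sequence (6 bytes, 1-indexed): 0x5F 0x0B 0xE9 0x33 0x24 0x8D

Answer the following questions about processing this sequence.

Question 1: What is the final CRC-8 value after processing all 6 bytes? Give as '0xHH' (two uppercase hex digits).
Answer: 0x6C

Derivation:
After byte 1 (0x5F): reg=0x36
After byte 2 (0x0B): reg=0xB3
After byte 3 (0xE9): reg=0x81
After byte 4 (0x33): reg=0x17
After byte 5 (0x24): reg=0x99
After byte 6 (0x8D): reg=0x6C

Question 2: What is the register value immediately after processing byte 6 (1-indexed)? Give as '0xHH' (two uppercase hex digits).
After byte 1 (0x5F): reg=0x36
After byte 2 (0x0B): reg=0xB3
After byte 3 (0xE9): reg=0x81
After byte 4 (0x33): reg=0x17
After byte 5 (0x24): reg=0x99
After byte 6 (0x8D): reg=0x6C

Answer: 0x6C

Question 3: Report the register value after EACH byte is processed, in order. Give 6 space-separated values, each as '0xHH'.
0x36 0xB3 0x81 0x17 0x99 0x6C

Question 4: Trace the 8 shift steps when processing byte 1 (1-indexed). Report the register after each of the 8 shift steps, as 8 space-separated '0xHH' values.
Answer: 0x14 0x28 0x50 0xA0 0x47 0x8E 0x1B 0x36

Derivation:
Register before byte 1: 0x55
After XOR with byte 0x5F: 0x0A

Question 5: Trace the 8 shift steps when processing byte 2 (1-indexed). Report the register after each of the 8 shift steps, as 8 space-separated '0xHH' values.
Answer: 0x7A 0xF4 0xEF 0xD9 0xB5 0x6D 0xDA 0xB3

Derivation:
After byte 1 (0x5F): reg=0x36
Register before byte 2: 0x36
After XOR with byte 0x0B: 0x3D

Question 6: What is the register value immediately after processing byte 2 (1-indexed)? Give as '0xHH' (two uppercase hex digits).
Answer: 0xB3

Derivation:
After byte 1 (0x5F): reg=0x36
After byte 2 (0x0B): reg=0xB3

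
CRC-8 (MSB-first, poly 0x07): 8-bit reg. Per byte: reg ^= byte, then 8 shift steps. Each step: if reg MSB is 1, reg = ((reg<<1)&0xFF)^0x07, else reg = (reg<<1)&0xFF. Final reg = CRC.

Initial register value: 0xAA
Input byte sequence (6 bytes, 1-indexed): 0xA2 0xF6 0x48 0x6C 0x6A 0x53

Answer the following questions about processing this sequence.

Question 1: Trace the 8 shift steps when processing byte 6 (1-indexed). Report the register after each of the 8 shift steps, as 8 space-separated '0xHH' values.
Answer: 0xE3 0xC1 0x85 0x0D 0x1A 0x34 0x68 0xD0

Derivation:
After byte 1 (0xA2): reg=0x38
After byte 2 (0xF6): reg=0x64
After byte 3 (0x48): reg=0xC4
After byte 4 (0x6C): reg=0x51
After byte 5 (0x6A): reg=0xA1
Register before byte 6: 0xA1
After XOR with byte 0x53: 0xF2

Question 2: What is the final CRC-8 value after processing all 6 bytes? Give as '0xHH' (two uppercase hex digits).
Answer: 0xD0

Derivation:
After byte 1 (0xA2): reg=0x38
After byte 2 (0xF6): reg=0x64
After byte 3 (0x48): reg=0xC4
After byte 4 (0x6C): reg=0x51
After byte 5 (0x6A): reg=0xA1
After byte 6 (0x53): reg=0xD0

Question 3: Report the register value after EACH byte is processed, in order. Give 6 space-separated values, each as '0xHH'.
0x38 0x64 0xC4 0x51 0xA1 0xD0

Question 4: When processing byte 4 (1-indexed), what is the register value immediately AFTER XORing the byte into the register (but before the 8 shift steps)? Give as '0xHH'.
Register before byte 4: 0xC4
Byte 4: 0x6C
0xC4 XOR 0x6C = 0xA8

Answer: 0xA8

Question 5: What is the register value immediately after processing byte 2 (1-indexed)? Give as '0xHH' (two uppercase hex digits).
After byte 1 (0xA2): reg=0x38
After byte 2 (0xF6): reg=0x64

Answer: 0x64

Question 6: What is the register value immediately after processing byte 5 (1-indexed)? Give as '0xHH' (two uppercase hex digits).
Answer: 0xA1

Derivation:
After byte 1 (0xA2): reg=0x38
After byte 2 (0xF6): reg=0x64
After byte 3 (0x48): reg=0xC4
After byte 4 (0x6C): reg=0x51
After byte 5 (0x6A): reg=0xA1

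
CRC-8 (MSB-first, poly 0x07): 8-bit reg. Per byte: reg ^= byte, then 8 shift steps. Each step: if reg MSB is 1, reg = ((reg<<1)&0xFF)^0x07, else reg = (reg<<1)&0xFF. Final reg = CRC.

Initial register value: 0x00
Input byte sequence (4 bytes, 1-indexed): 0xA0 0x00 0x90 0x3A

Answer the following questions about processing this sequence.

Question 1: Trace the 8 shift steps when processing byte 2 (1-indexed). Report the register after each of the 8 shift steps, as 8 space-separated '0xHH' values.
Answer: 0xD2 0xA3 0x41 0x82 0x03 0x06 0x0C 0x18

Derivation:
After byte 1 (0xA0): reg=0x69
Register before byte 2: 0x69
After XOR with byte 0x00: 0x69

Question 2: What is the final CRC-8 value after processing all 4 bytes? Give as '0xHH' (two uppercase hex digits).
Answer: 0xB8

Derivation:
After byte 1 (0xA0): reg=0x69
After byte 2 (0x00): reg=0x18
After byte 3 (0x90): reg=0xB1
After byte 4 (0x3A): reg=0xB8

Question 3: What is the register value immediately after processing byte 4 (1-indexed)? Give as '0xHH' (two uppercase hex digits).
Answer: 0xB8

Derivation:
After byte 1 (0xA0): reg=0x69
After byte 2 (0x00): reg=0x18
After byte 3 (0x90): reg=0xB1
After byte 4 (0x3A): reg=0xB8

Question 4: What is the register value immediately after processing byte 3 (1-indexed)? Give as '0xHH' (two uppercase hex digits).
Answer: 0xB1

Derivation:
After byte 1 (0xA0): reg=0x69
After byte 2 (0x00): reg=0x18
After byte 3 (0x90): reg=0xB1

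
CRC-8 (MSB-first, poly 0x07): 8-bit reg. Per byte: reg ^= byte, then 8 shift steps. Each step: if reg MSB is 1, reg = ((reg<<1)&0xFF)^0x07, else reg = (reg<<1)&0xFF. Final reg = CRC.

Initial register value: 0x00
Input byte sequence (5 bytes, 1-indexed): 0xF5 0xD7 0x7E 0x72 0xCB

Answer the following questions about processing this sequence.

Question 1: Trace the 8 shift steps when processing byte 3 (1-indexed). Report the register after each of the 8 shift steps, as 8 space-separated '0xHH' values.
Answer: 0x00 0x00 0x00 0x00 0x00 0x00 0x00 0x00

Derivation:
After byte 1 (0xF5): reg=0xC5
After byte 2 (0xD7): reg=0x7E
Register before byte 3: 0x7E
After XOR with byte 0x7E: 0x00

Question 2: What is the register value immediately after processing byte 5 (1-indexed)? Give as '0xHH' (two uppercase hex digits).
Answer: 0xF7

Derivation:
After byte 1 (0xF5): reg=0xC5
After byte 2 (0xD7): reg=0x7E
After byte 3 (0x7E): reg=0x00
After byte 4 (0x72): reg=0x59
After byte 5 (0xCB): reg=0xF7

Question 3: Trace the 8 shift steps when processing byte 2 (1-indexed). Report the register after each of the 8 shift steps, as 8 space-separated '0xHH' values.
After byte 1 (0xF5): reg=0xC5
Register before byte 2: 0xC5
After XOR with byte 0xD7: 0x12

Answer: 0x24 0x48 0x90 0x27 0x4E 0x9C 0x3F 0x7E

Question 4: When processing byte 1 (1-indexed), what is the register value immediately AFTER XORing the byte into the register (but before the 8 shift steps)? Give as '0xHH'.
Register before byte 1: 0x00
Byte 1: 0xF5
0x00 XOR 0xF5 = 0xF5

Answer: 0xF5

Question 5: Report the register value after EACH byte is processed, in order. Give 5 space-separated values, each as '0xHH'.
0xC5 0x7E 0x00 0x59 0xF7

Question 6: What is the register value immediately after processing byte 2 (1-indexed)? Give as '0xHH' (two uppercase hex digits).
Answer: 0x7E

Derivation:
After byte 1 (0xF5): reg=0xC5
After byte 2 (0xD7): reg=0x7E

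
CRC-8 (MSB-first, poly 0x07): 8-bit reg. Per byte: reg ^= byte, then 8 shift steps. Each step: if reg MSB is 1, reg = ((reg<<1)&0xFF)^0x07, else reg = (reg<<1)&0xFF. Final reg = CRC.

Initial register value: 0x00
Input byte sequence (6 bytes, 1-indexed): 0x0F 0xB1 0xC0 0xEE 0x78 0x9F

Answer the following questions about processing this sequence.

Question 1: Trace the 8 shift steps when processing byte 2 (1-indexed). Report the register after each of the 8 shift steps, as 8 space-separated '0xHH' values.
Answer: 0x3F 0x7E 0xFC 0xFF 0xF9 0xF5 0xED 0xDD

Derivation:
After byte 1 (0x0F): reg=0x2D
Register before byte 2: 0x2D
After XOR with byte 0xB1: 0x9C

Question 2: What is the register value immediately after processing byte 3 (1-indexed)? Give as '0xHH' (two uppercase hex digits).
After byte 1 (0x0F): reg=0x2D
After byte 2 (0xB1): reg=0xDD
After byte 3 (0xC0): reg=0x53

Answer: 0x53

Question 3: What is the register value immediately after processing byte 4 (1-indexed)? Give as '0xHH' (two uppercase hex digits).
Answer: 0x3A

Derivation:
After byte 1 (0x0F): reg=0x2D
After byte 2 (0xB1): reg=0xDD
After byte 3 (0xC0): reg=0x53
After byte 4 (0xEE): reg=0x3A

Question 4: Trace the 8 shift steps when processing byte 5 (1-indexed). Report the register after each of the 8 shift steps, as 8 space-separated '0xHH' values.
Answer: 0x84 0x0F 0x1E 0x3C 0x78 0xF0 0xE7 0xC9

Derivation:
After byte 1 (0x0F): reg=0x2D
After byte 2 (0xB1): reg=0xDD
After byte 3 (0xC0): reg=0x53
After byte 4 (0xEE): reg=0x3A
Register before byte 5: 0x3A
After XOR with byte 0x78: 0x42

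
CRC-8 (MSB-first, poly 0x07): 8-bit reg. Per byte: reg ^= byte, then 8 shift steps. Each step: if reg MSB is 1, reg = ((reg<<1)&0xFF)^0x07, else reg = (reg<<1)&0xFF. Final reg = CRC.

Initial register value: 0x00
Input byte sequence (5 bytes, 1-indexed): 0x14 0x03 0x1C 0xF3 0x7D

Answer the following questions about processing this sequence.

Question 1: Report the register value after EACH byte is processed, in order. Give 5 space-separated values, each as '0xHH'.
0x6C 0x0A 0x62 0xFE 0x80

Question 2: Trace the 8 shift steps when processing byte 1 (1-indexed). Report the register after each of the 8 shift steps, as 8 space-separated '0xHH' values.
Register before byte 1: 0x00
After XOR with byte 0x14: 0x14

Answer: 0x28 0x50 0xA0 0x47 0x8E 0x1B 0x36 0x6C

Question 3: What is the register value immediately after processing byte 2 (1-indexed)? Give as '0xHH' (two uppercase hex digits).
After byte 1 (0x14): reg=0x6C
After byte 2 (0x03): reg=0x0A

Answer: 0x0A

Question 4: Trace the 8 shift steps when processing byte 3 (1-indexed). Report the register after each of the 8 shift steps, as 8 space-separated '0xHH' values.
After byte 1 (0x14): reg=0x6C
After byte 2 (0x03): reg=0x0A
Register before byte 3: 0x0A
After XOR with byte 0x1C: 0x16

Answer: 0x2C 0x58 0xB0 0x67 0xCE 0x9B 0x31 0x62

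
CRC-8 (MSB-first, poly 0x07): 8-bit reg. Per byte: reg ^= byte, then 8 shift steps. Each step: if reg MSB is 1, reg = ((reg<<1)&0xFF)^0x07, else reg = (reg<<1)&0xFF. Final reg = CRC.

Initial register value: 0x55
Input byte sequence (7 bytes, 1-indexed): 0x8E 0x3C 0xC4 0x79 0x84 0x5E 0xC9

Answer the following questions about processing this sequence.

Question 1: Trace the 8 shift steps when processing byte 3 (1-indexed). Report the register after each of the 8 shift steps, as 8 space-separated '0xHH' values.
Answer: 0xBA 0x73 0xE6 0xCB 0x91 0x25 0x4A 0x94

Derivation:
After byte 1 (0x8E): reg=0x0F
After byte 2 (0x3C): reg=0x99
Register before byte 3: 0x99
After XOR with byte 0xC4: 0x5D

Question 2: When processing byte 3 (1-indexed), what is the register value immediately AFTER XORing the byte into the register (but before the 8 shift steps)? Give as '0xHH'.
Register before byte 3: 0x99
Byte 3: 0xC4
0x99 XOR 0xC4 = 0x5D

Answer: 0x5D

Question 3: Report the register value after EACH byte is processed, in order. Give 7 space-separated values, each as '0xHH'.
0x0F 0x99 0x94 0x8D 0x3F 0x20 0x91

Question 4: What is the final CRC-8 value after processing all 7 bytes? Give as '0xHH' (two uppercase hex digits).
After byte 1 (0x8E): reg=0x0F
After byte 2 (0x3C): reg=0x99
After byte 3 (0xC4): reg=0x94
After byte 4 (0x79): reg=0x8D
After byte 5 (0x84): reg=0x3F
After byte 6 (0x5E): reg=0x20
After byte 7 (0xC9): reg=0x91

Answer: 0x91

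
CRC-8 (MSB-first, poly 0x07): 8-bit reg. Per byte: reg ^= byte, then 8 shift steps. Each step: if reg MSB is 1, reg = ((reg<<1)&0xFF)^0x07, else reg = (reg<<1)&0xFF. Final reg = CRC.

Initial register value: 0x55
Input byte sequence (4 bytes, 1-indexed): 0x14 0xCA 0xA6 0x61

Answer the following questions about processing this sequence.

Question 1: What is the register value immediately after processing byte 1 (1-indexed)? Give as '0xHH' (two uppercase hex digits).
Answer: 0xC0

Derivation:
After byte 1 (0x14): reg=0xC0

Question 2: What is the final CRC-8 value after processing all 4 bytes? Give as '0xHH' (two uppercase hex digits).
Answer: 0xC1

Derivation:
After byte 1 (0x14): reg=0xC0
After byte 2 (0xCA): reg=0x36
After byte 3 (0xA6): reg=0xF9
After byte 4 (0x61): reg=0xC1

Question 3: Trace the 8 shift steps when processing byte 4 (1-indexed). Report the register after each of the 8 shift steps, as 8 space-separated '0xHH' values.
After byte 1 (0x14): reg=0xC0
After byte 2 (0xCA): reg=0x36
After byte 3 (0xA6): reg=0xF9
Register before byte 4: 0xF9
After XOR with byte 0x61: 0x98

Answer: 0x37 0x6E 0xDC 0xBF 0x79 0xF2 0xE3 0xC1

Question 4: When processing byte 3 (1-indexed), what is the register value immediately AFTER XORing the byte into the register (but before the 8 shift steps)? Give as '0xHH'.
Register before byte 3: 0x36
Byte 3: 0xA6
0x36 XOR 0xA6 = 0x90

Answer: 0x90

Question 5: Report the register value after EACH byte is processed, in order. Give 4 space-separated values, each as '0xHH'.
0xC0 0x36 0xF9 0xC1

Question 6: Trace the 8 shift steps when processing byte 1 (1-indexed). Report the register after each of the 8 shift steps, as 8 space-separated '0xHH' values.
Register before byte 1: 0x55
After XOR with byte 0x14: 0x41

Answer: 0x82 0x03 0x06 0x0C 0x18 0x30 0x60 0xC0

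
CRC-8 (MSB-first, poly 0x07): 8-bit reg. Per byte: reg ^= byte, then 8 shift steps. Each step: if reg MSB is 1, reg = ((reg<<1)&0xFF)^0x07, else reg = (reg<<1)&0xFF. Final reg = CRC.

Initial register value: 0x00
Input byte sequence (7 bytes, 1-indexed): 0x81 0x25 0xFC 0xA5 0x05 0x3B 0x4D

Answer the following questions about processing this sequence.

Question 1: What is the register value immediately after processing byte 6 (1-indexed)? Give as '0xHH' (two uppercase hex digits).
Answer: 0xCF

Derivation:
After byte 1 (0x81): reg=0x8E
After byte 2 (0x25): reg=0x58
After byte 3 (0xFC): reg=0x75
After byte 4 (0xA5): reg=0x3E
After byte 5 (0x05): reg=0xA1
After byte 6 (0x3B): reg=0xCF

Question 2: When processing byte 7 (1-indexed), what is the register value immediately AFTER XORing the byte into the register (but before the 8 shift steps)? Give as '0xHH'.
Register before byte 7: 0xCF
Byte 7: 0x4D
0xCF XOR 0x4D = 0x82

Answer: 0x82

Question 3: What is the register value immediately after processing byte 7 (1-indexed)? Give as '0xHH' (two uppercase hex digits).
Answer: 0x87

Derivation:
After byte 1 (0x81): reg=0x8E
After byte 2 (0x25): reg=0x58
After byte 3 (0xFC): reg=0x75
After byte 4 (0xA5): reg=0x3E
After byte 5 (0x05): reg=0xA1
After byte 6 (0x3B): reg=0xCF
After byte 7 (0x4D): reg=0x87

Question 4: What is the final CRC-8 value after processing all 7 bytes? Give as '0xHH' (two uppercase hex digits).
Answer: 0x87

Derivation:
After byte 1 (0x81): reg=0x8E
After byte 2 (0x25): reg=0x58
After byte 3 (0xFC): reg=0x75
After byte 4 (0xA5): reg=0x3E
After byte 5 (0x05): reg=0xA1
After byte 6 (0x3B): reg=0xCF
After byte 7 (0x4D): reg=0x87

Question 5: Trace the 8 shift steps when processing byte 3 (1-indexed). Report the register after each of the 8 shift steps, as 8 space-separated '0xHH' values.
After byte 1 (0x81): reg=0x8E
After byte 2 (0x25): reg=0x58
Register before byte 3: 0x58
After XOR with byte 0xFC: 0xA4

Answer: 0x4F 0x9E 0x3B 0x76 0xEC 0xDF 0xB9 0x75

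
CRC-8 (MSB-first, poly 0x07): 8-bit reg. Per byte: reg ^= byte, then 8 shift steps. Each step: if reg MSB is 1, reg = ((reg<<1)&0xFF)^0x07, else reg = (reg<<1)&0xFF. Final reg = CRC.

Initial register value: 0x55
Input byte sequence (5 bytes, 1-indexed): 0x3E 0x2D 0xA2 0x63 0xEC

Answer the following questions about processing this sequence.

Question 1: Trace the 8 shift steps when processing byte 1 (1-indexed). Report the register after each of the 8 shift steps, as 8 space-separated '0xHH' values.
Register before byte 1: 0x55
After XOR with byte 0x3E: 0x6B

Answer: 0xD6 0xAB 0x51 0xA2 0x43 0x86 0x0B 0x16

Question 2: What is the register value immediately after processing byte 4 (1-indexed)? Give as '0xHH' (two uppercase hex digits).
After byte 1 (0x3E): reg=0x16
After byte 2 (0x2D): reg=0xA1
After byte 3 (0xA2): reg=0x09
After byte 4 (0x63): reg=0x11

Answer: 0x11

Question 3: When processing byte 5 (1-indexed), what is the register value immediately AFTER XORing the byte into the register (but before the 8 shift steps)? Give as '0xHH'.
Answer: 0xFD

Derivation:
Register before byte 5: 0x11
Byte 5: 0xEC
0x11 XOR 0xEC = 0xFD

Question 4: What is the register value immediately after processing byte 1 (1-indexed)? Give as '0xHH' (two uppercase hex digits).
Answer: 0x16

Derivation:
After byte 1 (0x3E): reg=0x16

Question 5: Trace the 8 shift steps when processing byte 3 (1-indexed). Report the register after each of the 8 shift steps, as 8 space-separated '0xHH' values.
After byte 1 (0x3E): reg=0x16
After byte 2 (0x2D): reg=0xA1
Register before byte 3: 0xA1
After XOR with byte 0xA2: 0x03

Answer: 0x06 0x0C 0x18 0x30 0x60 0xC0 0x87 0x09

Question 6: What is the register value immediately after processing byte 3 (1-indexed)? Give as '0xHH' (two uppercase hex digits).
Answer: 0x09

Derivation:
After byte 1 (0x3E): reg=0x16
After byte 2 (0x2D): reg=0xA1
After byte 3 (0xA2): reg=0x09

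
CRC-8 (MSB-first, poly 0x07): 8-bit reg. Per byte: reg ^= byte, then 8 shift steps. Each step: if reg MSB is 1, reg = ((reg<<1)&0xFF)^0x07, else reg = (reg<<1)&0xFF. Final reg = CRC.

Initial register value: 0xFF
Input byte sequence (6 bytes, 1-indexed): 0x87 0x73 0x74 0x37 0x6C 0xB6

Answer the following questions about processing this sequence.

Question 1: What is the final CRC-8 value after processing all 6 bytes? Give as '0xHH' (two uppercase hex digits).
Answer: 0x3B

Derivation:
After byte 1 (0x87): reg=0x6F
After byte 2 (0x73): reg=0x54
After byte 3 (0x74): reg=0xE0
After byte 4 (0x37): reg=0x2B
After byte 5 (0x6C): reg=0xD2
After byte 6 (0xB6): reg=0x3B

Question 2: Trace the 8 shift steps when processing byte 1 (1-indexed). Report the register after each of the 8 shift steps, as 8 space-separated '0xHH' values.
Register before byte 1: 0xFF
After XOR with byte 0x87: 0x78

Answer: 0xF0 0xE7 0xC9 0x95 0x2D 0x5A 0xB4 0x6F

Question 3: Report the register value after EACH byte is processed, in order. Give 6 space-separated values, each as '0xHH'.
0x6F 0x54 0xE0 0x2B 0xD2 0x3B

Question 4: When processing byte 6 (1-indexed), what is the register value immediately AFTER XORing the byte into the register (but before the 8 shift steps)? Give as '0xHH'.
Register before byte 6: 0xD2
Byte 6: 0xB6
0xD2 XOR 0xB6 = 0x64

Answer: 0x64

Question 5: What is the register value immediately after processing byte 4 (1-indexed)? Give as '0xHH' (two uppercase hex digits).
After byte 1 (0x87): reg=0x6F
After byte 2 (0x73): reg=0x54
After byte 3 (0x74): reg=0xE0
After byte 4 (0x37): reg=0x2B

Answer: 0x2B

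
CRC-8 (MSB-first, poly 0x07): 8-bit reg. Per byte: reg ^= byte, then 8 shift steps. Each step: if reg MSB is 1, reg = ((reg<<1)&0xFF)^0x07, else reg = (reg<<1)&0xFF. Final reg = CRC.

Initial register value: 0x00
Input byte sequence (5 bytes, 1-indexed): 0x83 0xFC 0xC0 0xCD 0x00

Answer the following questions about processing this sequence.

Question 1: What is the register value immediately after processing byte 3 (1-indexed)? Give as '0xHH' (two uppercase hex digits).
After byte 1 (0x83): reg=0x80
After byte 2 (0xFC): reg=0x73
After byte 3 (0xC0): reg=0x10

Answer: 0x10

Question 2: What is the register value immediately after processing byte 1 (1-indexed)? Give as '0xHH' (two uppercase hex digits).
Answer: 0x80

Derivation:
After byte 1 (0x83): reg=0x80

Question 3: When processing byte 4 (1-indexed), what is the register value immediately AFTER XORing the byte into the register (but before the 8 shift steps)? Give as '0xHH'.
Register before byte 4: 0x10
Byte 4: 0xCD
0x10 XOR 0xCD = 0xDD

Answer: 0xDD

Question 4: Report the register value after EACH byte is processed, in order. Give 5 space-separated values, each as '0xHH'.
0x80 0x73 0x10 0x1D 0x53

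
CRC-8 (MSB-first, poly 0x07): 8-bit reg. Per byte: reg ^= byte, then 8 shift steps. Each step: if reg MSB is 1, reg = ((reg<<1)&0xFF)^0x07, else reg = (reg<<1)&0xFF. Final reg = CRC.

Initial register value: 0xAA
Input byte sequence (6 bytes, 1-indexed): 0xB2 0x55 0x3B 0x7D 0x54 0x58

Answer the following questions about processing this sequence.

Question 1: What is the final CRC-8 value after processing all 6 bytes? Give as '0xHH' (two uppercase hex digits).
After byte 1 (0xB2): reg=0x48
After byte 2 (0x55): reg=0x53
After byte 3 (0x3B): reg=0x1F
After byte 4 (0x7D): reg=0x29
After byte 5 (0x54): reg=0x74
After byte 6 (0x58): reg=0xC4

Answer: 0xC4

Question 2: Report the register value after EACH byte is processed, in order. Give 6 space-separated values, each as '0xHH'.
0x48 0x53 0x1F 0x29 0x74 0xC4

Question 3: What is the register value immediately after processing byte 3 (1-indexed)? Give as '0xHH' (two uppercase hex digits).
Answer: 0x1F

Derivation:
After byte 1 (0xB2): reg=0x48
After byte 2 (0x55): reg=0x53
After byte 3 (0x3B): reg=0x1F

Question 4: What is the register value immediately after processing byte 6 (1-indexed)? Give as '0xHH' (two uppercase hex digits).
After byte 1 (0xB2): reg=0x48
After byte 2 (0x55): reg=0x53
After byte 3 (0x3B): reg=0x1F
After byte 4 (0x7D): reg=0x29
After byte 5 (0x54): reg=0x74
After byte 6 (0x58): reg=0xC4

Answer: 0xC4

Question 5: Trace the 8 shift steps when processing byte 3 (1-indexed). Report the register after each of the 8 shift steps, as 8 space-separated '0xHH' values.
After byte 1 (0xB2): reg=0x48
After byte 2 (0x55): reg=0x53
Register before byte 3: 0x53
After XOR with byte 0x3B: 0x68

Answer: 0xD0 0xA7 0x49 0x92 0x23 0x46 0x8C 0x1F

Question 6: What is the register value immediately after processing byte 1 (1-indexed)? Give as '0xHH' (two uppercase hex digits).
After byte 1 (0xB2): reg=0x48

Answer: 0x48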